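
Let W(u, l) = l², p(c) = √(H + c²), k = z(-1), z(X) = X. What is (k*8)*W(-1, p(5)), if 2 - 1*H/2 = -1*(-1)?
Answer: -216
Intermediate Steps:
H = 2 (H = 4 - (-2)*(-1) = 4 - 2*1 = 4 - 2 = 2)
k = -1
p(c) = √(2 + c²)
(k*8)*W(-1, p(5)) = (-1*8)*(√(2 + 5²))² = -8*(√(2 + 25))² = -8*(√27)² = -8*(3*√3)² = -8*27 = -216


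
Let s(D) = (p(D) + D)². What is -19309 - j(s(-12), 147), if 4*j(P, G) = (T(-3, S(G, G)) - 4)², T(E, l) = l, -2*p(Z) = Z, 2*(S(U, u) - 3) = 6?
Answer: -19310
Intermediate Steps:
S(U, u) = 6 (S(U, u) = 3 + (½)*6 = 3 + 3 = 6)
p(Z) = -Z/2
s(D) = D²/4 (s(D) = (-D/2 + D)² = (D/2)² = D²/4)
j(P, G) = 1 (j(P, G) = (6 - 4)²/4 = (¼)*2² = (¼)*4 = 1)
-19309 - j(s(-12), 147) = -19309 - 1*1 = -19309 - 1 = -19310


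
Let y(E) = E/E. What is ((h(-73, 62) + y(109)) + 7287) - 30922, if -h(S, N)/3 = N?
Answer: -23820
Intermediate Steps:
y(E) = 1
h(S, N) = -3*N
((h(-73, 62) + y(109)) + 7287) - 30922 = ((-3*62 + 1) + 7287) - 30922 = ((-186 + 1) + 7287) - 30922 = (-185 + 7287) - 30922 = 7102 - 30922 = -23820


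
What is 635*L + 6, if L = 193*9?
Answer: 1103001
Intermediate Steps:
L = 1737
635*L + 6 = 635*1737 + 6 = 1102995 + 6 = 1103001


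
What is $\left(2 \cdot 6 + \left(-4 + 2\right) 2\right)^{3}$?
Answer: $512$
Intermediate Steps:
$\left(2 \cdot 6 + \left(-4 + 2\right) 2\right)^{3} = \left(12 - 4\right)^{3} = 8^{3} = 512$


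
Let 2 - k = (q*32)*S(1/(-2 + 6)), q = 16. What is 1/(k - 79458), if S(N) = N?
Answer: -1/79584 ≈ -1.2565e-5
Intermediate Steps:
k = -126 (k = 2 - 16*32/(-2 + 6) = 2 - 512/4 = 2 - 1*128 = 2 - 128 = -126)
1/(k - 79458) = 1/(-126 - 79458) = 1/(-79584) = -1/79584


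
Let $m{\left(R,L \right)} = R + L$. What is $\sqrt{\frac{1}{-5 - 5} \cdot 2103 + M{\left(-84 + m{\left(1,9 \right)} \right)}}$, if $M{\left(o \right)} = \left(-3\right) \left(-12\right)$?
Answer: $\frac{i \sqrt{17430}}{10} \approx 13.202 i$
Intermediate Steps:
$m{\left(R,L \right)} = L + R$
$M{\left(o \right)} = 36$
$\sqrt{\frac{1}{-5 - 5} \cdot 2103 + M{\left(-84 + m{\left(1,9 \right)} \right)}} = \sqrt{\frac{1}{-5 - 5} \cdot 2103 + 36} = \sqrt{\frac{1}{-10} \cdot 2103 + 36} = \sqrt{\left(- \frac{1}{10}\right) 2103 + 36} = \sqrt{- \frac{2103}{10} + 36} = \sqrt{- \frac{1743}{10}} = \frac{i \sqrt{17430}}{10}$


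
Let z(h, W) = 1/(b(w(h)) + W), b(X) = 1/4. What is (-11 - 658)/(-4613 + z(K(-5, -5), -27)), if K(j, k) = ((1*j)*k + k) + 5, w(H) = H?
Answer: 71583/493595 ≈ 0.14502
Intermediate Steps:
b(X) = ¼
K(j, k) = 5 + k + j*k (K(j, k) = (j*k + k) + 5 = (k + j*k) + 5 = 5 + k + j*k)
z(h, W) = 1/(¼ + W)
(-11 - 658)/(-4613 + z(K(-5, -5), -27)) = (-11 - 658)/(-4613 + 4/(1 + 4*(-27))) = -669/(-4613 + 4/(1 - 108)) = -669/(-4613 + 4/(-107)) = -669/(-4613 + 4*(-1/107)) = -669/(-4613 - 4/107) = -669/(-493595/107) = -669*(-107/493595) = 71583/493595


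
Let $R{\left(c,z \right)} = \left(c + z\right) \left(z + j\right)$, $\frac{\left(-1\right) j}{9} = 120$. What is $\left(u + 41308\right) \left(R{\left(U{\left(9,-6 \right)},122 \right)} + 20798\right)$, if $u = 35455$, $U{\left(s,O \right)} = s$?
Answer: $-8037086100$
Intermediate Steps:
$j = -1080$ ($j = \left(-9\right) 120 = -1080$)
$R{\left(c,z \right)} = \left(-1080 + z\right) \left(c + z\right)$ ($R{\left(c,z \right)} = \left(c + z\right) \left(z - 1080\right) = \left(c + z\right) \left(-1080 + z\right) = \left(-1080 + z\right) \left(c + z\right)$)
$\left(u + 41308\right) \left(R{\left(U{\left(9,-6 \right)},122 \right)} + 20798\right) = \left(35455 + 41308\right) \left(\left(122^{2} - 9720 - 131760 + 9 \cdot 122\right) + 20798\right) = 76763 \left(\left(14884 - 9720 - 131760 + 1098\right) + 20798\right) = 76763 \left(-125498 + 20798\right) = 76763 \left(-104700\right) = -8037086100$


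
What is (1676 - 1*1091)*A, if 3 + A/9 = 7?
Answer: 21060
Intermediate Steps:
A = 36 (A = -27 + 9*7 = -27 + 63 = 36)
(1676 - 1*1091)*A = (1676 - 1*1091)*36 = (1676 - 1091)*36 = 585*36 = 21060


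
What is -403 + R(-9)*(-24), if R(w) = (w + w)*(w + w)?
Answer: -8179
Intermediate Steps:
R(w) = 4*w**2 (R(w) = (2*w)*(2*w) = 4*w**2)
-403 + R(-9)*(-24) = -403 + (4*(-9)**2)*(-24) = -403 + (4*81)*(-24) = -403 + 324*(-24) = -403 - 7776 = -8179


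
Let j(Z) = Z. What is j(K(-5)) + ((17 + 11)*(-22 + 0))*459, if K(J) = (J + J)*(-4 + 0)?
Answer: -282704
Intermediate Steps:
K(J) = -8*J (K(J) = (2*J)*(-4) = -8*J)
j(K(-5)) + ((17 + 11)*(-22 + 0))*459 = -8*(-5) + ((17 + 11)*(-22 + 0))*459 = 40 + (28*(-22))*459 = 40 - 616*459 = 40 - 282744 = -282704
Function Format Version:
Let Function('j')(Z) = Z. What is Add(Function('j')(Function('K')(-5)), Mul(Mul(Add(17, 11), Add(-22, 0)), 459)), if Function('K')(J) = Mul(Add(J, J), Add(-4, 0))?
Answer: -282704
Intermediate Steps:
Function('K')(J) = Mul(-8, J) (Function('K')(J) = Mul(Mul(2, J), -4) = Mul(-8, J))
Add(Function('j')(Function('K')(-5)), Mul(Mul(Add(17, 11), Add(-22, 0)), 459)) = Add(Mul(-8, -5), Mul(Mul(Add(17, 11), Add(-22, 0)), 459)) = Add(40, Mul(Mul(28, -22), 459)) = Add(40, Mul(-616, 459)) = Add(40, -282744) = -282704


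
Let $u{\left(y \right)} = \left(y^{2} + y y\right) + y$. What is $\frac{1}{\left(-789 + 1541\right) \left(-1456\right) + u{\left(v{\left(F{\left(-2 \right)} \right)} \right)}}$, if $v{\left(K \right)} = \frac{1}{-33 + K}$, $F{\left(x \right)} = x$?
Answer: $- \frac{1225}{1341267233} \approx -9.1332 \cdot 10^{-7}$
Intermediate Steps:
$u{\left(y \right)} = y + 2 y^{2}$ ($u{\left(y \right)} = \left(y^{2} + y^{2}\right) + y = 2 y^{2} + y = y + 2 y^{2}$)
$\frac{1}{\left(-789 + 1541\right) \left(-1456\right) + u{\left(v{\left(F{\left(-2 \right)} \right)} \right)}} = \frac{1}{\left(-789 + 1541\right) \left(-1456\right) + \frac{1 + \frac{2}{-33 - 2}}{-33 - 2}} = \frac{1}{752 \left(-1456\right) + \frac{1 + \frac{2}{-35}}{-35}} = \frac{1}{-1094912 - \frac{1 + 2 \left(- \frac{1}{35}\right)}{35}} = \frac{1}{-1094912 - \frac{1 - \frac{2}{35}}{35}} = \frac{1}{-1094912 - \frac{33}{1225}} = \frac{1}{- \frac{1341267233}{1225}} = - \frac{1225}{1341267233}$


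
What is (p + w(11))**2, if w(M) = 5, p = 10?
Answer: 225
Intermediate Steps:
(p + w(11))**2 = (10 + 5)**2 = 15**2 = 225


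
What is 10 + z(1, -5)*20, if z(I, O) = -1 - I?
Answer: -30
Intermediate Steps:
10 + z(1, -5)*20 = 10 + (-1 - 1*1)*20 = 10 + (-1 - 1)*20 = 10 - 2*20 = 10 - 40 = -30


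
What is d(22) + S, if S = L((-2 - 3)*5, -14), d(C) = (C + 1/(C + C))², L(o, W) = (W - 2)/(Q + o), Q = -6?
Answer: 29138767/60016 ≈ 485.52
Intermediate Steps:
L(o, W) = (-2 + W)/(-6 + o) (L(o, W) = (W - 2)/(-6 + o) = (-2 + W)/(-6 + o))
d(C) = (C + 1/(2*C))²
S = 16/31 (S = (-2 - 14)/(-6 + (-2 - 3)*5) = -16/(-6 - 5*5) = -16/(-6 - 25) = -16/(-31) = -1/31*(-16) = 16/31 ≈ 0.51613)
d(22) + S = (¼)*(1 + 2*22²)²/22² + 16/31 = (¼)*(1/484)*(1 + 2*484)² + 16/31 = (¼)*(1/484)*(1 + 968)² + 16/31 = (¼)*(1/484)*969² + 16/31 = (¼)*(1/484)*938961 + 16/31 = 938961/1936 + 16/31 = 29138767/60016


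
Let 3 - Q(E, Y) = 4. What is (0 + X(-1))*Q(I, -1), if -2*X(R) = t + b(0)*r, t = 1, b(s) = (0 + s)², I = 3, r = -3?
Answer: ½ ≈ 0.50000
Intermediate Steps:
b(s) = s²
X(R) = -½ (X(R) = -(1 + 0²*(-3))/2 = -(1 + 0*(-3))/2 = -(1 + 0)/2 = -½*1 = -½)
Q(E, Y) = -1 (Q(E, Y) = 3 - 1*4 = 3 - 4 = -1)
(0 + X(-1))*Q(I, -1) = (0 - ½)*(-1) = -½*(-1) = ½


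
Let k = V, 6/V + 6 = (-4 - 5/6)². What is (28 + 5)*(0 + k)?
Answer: 7128/625 ≈ 11.405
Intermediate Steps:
V = 216/625 (V = 6/(-6 + (-4 - 5/6)²) = 6/(-6 + (-4 - 5*⅙)²) = 6/(-6 + (-4 - ⅚)²) = 6/(-6 + (-29/6)²) = 6/(-6 + 841/36) = 6/(625/36) = 6*(36/625) = 216/625 ≈ 0.34560)
k = 216/625 ≈ 0.34560
(28 + 5)*(0 + k) = (28 + 5)*(0 + 216/625) = 33*(216/625) = 7128/625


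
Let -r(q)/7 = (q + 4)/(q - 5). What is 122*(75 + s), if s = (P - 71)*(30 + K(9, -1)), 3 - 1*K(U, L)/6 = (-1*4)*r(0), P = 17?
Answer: -5962506/5 ≈ -1.1925e+6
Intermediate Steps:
r(q) = -7*(4 + q)/(-5 + q) (r(q) = -7*(q + 4)/(q - 5) = -7*(4 + q)/(-5 + q))
K(U, L) = 762/5 (K(U, L) = 18 - 6*(-1*4)*7*(-4 - 1*0)/(-5 + 0) = 18 - (-24)*7*(-4 + 0)/(-5) = 18 - (-24)*7*(-1/5)*(-4) = 18 - (-24)*28/5 = 18 - 6*(-112/5) = 18 + 672/5 = 762/5)
s = -49248/5 (s = (17 - 71)*(30 + 762/5) = -54*912/5 = -49248/5 ≈ -9849.6)
122*(75 + s) = 122*(75 - 49248/5) = 122*(-48873/5) = -5962506/5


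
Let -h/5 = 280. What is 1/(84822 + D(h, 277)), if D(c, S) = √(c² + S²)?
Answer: 84822/7192734955 - √2036729/7192734955 ≈ 1.1594e-5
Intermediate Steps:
h = -1400 (h = -5*280 = -1400)
D(c, S) = √(S² + c²)
1/(84822 + D(h, 277)) = 1/(84822 + √(277² + (-1400)²)) = 1/(84822 + √(76729 + 1960000)) = 1/(84822 + √2036729)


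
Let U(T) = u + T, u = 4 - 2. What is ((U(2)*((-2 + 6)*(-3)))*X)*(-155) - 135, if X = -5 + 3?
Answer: -15015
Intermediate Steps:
u = 2
X = -2
U(T) = 2 + T
((U(2)*((-2 + 6)*(-3)))*X)*(-155) - 135 = (((2 + 2)*((-2 + 6)*(-3)))*(-2))*(-155) - 135 = ((4*(4*(-3)))*(-2))*(-155) - 135 = ((4*(-12))*(-2))*(-155) - 135 = -48*(-2)*(-155) - 135 = 96*(-155) - 135 = -14880 - 135 = -15015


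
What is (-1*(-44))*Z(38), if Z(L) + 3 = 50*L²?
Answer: 3176668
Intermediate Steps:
Z(L) = -3 + 50*L²
(-1*(-44))*Z(38) = (-1*(-44))*(-3 + 50*38²) = 44*(-3 + 50*1444) = 44*(-3 + 72200) = 44*72197 = 3176668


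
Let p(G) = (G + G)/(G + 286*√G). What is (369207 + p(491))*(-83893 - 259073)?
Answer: -10295281709757798/81305 - 196176552*√491/81305 ≈ -1.2663e+11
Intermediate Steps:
p(G) = 2*G/(G + 286*√G) (p(G) = (2*G)/(G + 286*√G) = 2*G/(G + 286*√G))
(369207 + p(491))*(-83893 - 259073) = (369207 + 2*491/(491 + 286*√491))*(-83893 - 259073) = (369207 + 982/(491 + 286*√491))*(-342966) = -126625447962 - 336792612/(491 + 286*√491)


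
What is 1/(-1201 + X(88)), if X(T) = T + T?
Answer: -1/1025 ≈ -0.00097561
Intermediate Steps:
X(T) = 2*T
1/(-1201 + X(88)) = 1/(-1201 + 2*88) = 1/(-1201 + 176) = 1/(-1025) = -1/1025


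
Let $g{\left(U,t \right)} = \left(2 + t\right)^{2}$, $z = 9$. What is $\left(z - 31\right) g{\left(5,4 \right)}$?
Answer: $-792$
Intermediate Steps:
$\left(z - 31\right) g{\left(5,4 \right)} = \left(9 - 31\right) \left(2 + 4\right)^{2} = - 22 \cdot 6^{2} = \left(-22\right) 36 = -792$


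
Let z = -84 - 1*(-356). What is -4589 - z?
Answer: -4861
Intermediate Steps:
z = 272 (z = -84 + 356 = 272)
-4589 - z = -4589 - 1*272 = -4589 - 272 = -4861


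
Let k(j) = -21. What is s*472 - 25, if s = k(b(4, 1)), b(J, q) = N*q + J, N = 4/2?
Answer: -9937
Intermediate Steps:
N = 2 (N = 4*(½) = 2)
b(J, q) = J + 2*q (b(J, q) = 2*q + J = J + 2*q)
s = -21
s*472 - 25 = -21*472 - 25 = -9912 - 25 = -9937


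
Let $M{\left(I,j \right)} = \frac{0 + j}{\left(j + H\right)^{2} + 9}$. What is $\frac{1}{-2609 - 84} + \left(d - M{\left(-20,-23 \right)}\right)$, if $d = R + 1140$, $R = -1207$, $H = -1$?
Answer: $- \frac{105490781}{1575405} \approx -66.961$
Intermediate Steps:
$M{\left(I,j \right)} = \frac{j}{9 + \left(-1 + j\right)^{2}}$ ($M{\left(I,j \right)} = \frac{0 + j}{\left(j - 1\right)^{2} + 9} = \frac{j}{\left(-1 + j\right)^{2} + 9} = \frac{j}{9 + \left(-1 + j\right)^{2}}$)
$d = -67$ ($d = -1207 + 1140 = -67$)
$\frac{1}{-2609 - 84} + \left(d - M{\left(-20,-23 \right)}\right) = \frac{1}{-2609 - 84} - \left(67 - \frac{23}{9 + \left(-1 - 23\right)^{2}}\right) = \frac{1}{-2693} - \left(67 - \frac{23}{9 + \left(-24\right)^{2}}\right) = - \frac{1}{2693} - \left(67 - \frac{23}{9 + 576}\right) = - \frac{1}{2693} - \left(67 - \frac{23}{585}\right) = - \frac{1}{2693} - \frac{39172}{585} = - \frac{105490781}{1575405}$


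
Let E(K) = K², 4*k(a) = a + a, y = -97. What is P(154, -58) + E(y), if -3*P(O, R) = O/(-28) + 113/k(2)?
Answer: 56239/6 ≈ 9373.2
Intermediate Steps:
k(a) = a/2 (k(a) = (a + a)/4 = (2*a)/4 = a/2)
P(O, R) = -113/3 + O/84 (P(O, R) = -(O/(-28) + 113/(((½)*2)))/3 = -(O*(-1/28) + 113/1)/3 = -(-O/28 + 113*1)/3 = -(-O/28 + 113)/3 = -(113 - O/28)/3 = -113/3 + O/84)
P(154, -58) + E(y) = (-113/3 + (1/84)*154) + (-97)² = (-113/3 + 11/6) + 9409 = -215/6 + 9409 = 56239/6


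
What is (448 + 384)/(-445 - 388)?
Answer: -832/833 ≈ -0.99880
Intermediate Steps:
(448 + 384)/(-445 - 388) = 832/(-833) = 832*(-1/833) = -832/833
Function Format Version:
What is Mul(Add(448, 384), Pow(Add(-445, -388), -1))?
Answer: Rational(-832, 833) ≈ -0.99880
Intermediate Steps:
Mul(Add(448, 384), Pow(Add(-445, -388), -1)) = Mul(832, Pow(-833, -1)) = Mul(832, Rational(-1, 833)) = Rational(-832, 833)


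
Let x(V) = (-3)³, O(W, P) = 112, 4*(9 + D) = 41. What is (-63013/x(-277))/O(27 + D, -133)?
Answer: 63013/3024 ≈ 20.838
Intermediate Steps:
D = 5/4 (D = -9 + (¼)*41 = -9 + 41/4 = 5/4 ≈ 1.2500)
x(V) = -27
(-63013/x(-277))/O(27 + D, -133) = -63013/(-27)/112 = -63013*(-1/27)*(1/112) = (63013/27)*(1/112) = 63013/3024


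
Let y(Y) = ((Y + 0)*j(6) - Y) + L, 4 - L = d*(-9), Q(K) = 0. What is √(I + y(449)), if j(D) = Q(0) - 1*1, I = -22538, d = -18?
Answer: I*√23594 ≈ 153.6*I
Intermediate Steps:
j(D) = -1 (j(D) = 0 - 1*1 = 0 - 1 = -1)
L = -158 (L = 4 - (-18)*(-9) = 4 - 1*162 = 4 - 162 = -158)
y(Y) = -158 - 2*Y (y(Y) = ((Y + 0)*(-1) - Y) - 158 = (Y*(-1) - Y) - 158 = (-Y - Y) - 158 = -2*Y - 158 = -158 - 2*Y)
√(I + y(449)) = √(-22538 + (-158 - 2*449)) = √(-22538 + (-158 - 898)) = √(-22538 - 1056) = √(-23594) = I*√23594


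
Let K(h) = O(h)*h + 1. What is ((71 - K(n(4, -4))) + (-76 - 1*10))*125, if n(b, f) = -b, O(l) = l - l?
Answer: -2000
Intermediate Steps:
O(l) = 0
K(h) = 1 (K(h) = 0*h + 1 = 0 + 1 = 1)
((71 - K(n(4, -4))) + (-76 - 1*10))*125 = ((71 - 1*1) + (-76 - 1*10))*125 = ((71 - 1) + (-76 - 10))*125 = (70 - 86)*125 = -16*125 = -2000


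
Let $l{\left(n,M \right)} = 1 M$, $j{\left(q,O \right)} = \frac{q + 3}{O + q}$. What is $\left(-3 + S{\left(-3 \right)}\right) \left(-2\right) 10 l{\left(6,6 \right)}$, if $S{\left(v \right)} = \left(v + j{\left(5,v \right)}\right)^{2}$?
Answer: $240$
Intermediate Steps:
$j{\left(q,O \right)} = \frac{3 + q}{O + q}$
$l{\left(n,M \right)} = M$
$S{\left(v \right)} = \left(v + \frac{8}{5 + v}\right)^{2}$ ($S{\left(v \right)} = \left(v + \frac{3 + 5}{v + 5}\right)^{2} = \left(v + \frac{1}{5 + v} 8\right)^{2} = \left(v + \frac{8}{5 + v}\right)^{2}$)
$\left(-3 + S{\left(-3 \right)}\right) \left(-2\right) 10 l{\left(6,6 \right)} = \left(-3 + \frac{\left(8 - 3 \left(5 - 3\right)\right)^{2}}{\left(5 - 3\right)^{2}}\right) \left(-2\right) 10 \cdot 6 = \left(-3 + \frac{\left(8 - 6\right)^{2}}{4}\right) \left(-2\right) 10 \cdot 6 = \left(-3 + \frac{2^{2}}{4}\right) \left(-2\right) 10 \cdot 6 = \left(-3 + \frac{1}{4} \cdot 4\right) \left(-2\right) 10 \cdot 6 = \left(-3 + 1\right) \left(-2\right) 10 \cdot 6 = \left(-2\right) \left(-2\right) 10 \cdot 6 = 4 \cdot 10 \cdot 6 = 40 \cdot 6 = 240$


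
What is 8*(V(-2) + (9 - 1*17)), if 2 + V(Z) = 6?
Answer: -32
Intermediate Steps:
V(Z) = 4 (V(Z) = -2 + 6 = 4)
8*(V(-2) + (9 - 1*17)) = 8*(4 + (9 - 1*17)) = 8*(4 + (9 - 17)) = 8*(4 - 8) = 8*(-4) = -32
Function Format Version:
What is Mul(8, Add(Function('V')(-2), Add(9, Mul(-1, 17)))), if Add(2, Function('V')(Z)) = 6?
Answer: -32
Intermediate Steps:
Function('V')(Z) = 4 (Function('V')(Z) = Add(-2, 6) = 4)
Mul(8, Add(Function('V')(-2), Add(9, Mul(-1, 17)))) = Mul(8, Add(4, Add(9, Mul(-1, 17)))) = Mul(8, Add(4, Add(9, -17))) = Mul(8, Add(4, -8)) = Mul(8, -4) = -32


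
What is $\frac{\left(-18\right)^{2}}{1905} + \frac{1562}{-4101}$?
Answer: $- \frac{548962}{2604135} \approx -0.2108$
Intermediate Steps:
$\frac{\left(-18\right)^{2}}{1905} + \frac{1562}{-4101} = 324 \cdot \frac{1}{1905} + 1562 \left(- \frac{1}{4101}\right) = \frac{108}{635} - \frac{1562}{4101} = - \frac{548962}{2604135}$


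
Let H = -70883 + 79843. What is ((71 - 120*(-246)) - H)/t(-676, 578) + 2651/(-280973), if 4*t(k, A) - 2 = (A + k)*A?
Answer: -1060780627/723403303 ≈ -1.4664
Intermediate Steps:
t(k, A) = ½ + A*(A + k)/4 (t(k, A) = ½ + ((A + k)*A)/4 = ½ + (A*(A + k))/4 = ½ + A*(A + k)/4)
H = 8960
((71 - 120*(-246)) - H)/t(-676, 578) + 2651/(-280973) = ((71 - 120*(-246)) - 1*8960)/(½ + (¼)*578² + (¼)*578*(-676)) + 2651/(-280973) = ((71 + 29520) - 8960)/(½ + (¼)*334084 - 97682) + 2651*(-1/280973) = (29591 - 8960)/(½ + 83521 - 97682) - 241/25543 = 20631/(-28321/2) - 241/25543 = 20631*(-2/28321) - 241/25543 = -41262/28321 - 241/25543 = -1060780627/723403303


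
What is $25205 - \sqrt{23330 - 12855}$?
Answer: $25205 - 5 \sqrt{419} \approx 25103.0$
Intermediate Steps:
$25205 - \sqrt{23330 - 12855} = 25205 - \sqrt{10475} = 25205 - 5 \sqrt{419}$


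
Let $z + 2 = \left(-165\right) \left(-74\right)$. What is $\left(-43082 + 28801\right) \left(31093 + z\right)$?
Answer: $-618381581$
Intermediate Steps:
$z = 12208$ ($z = -2 - -12210 = -2 + 12210 = 12208$)
$\left(-43082 + 28801\right) \left(31093 + z\right) = \left(-43082 + 28801\right) \left(31093 + 12208\right) = \left(-14281\right) 43301 = -618381581$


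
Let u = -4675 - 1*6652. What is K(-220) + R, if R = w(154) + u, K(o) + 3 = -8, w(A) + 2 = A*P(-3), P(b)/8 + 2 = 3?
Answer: -10108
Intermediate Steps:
P(b) = 8 (P(b) = -16 + 8*3 = -16 + 24 = 8)
u = -11327 (u = -4675 - 6652 = -11327)
w(A) = -2 + 8*A (w(A) = -2 + A*8 = -2 + 8*A)
K(o) = -11 (K(o) = -3 - 8 = -11)
R = -10097 (R = (-2 + 8*154) - 11327 = (-2 + 1232) - 11327 = 1230 - 11327 = -10097)
K(-220) + R = -11 - 10097 = -10108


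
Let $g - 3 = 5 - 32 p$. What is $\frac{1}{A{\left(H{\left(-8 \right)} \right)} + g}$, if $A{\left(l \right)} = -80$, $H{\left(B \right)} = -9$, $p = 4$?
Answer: $- \frac{1}{200} \approx -0.005$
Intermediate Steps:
$g = -120$ ($g = 3 + \left(5 - 128\right) = 3 - 123 = -120$)
$\frac{1}{A{\left(H{\left(-8 \right)} \right)} + g} = \frac{1}{-80 - 120} = \frac{1}{-200} = - \frac{1}{200}$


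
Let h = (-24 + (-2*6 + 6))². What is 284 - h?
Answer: -616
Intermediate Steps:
h = 900 (h = (-24 + (-12 + 6))² = (-24 - 6)² = (-30)² = 900)
284 - h = 284 - 1*900 = 284 - 900 = -616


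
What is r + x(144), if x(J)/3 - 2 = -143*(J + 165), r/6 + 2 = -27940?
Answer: -300207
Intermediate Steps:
r = -167652 (r = -12 + 6*(-27940) = -12 - 167640 = -167652)
x(J) = -70779 - 429*J (x(J) = 6 + 3*(-143*(J + 165)) = 6 + 3*(-143*(165 + J)) = 6 + 3*(-23595 - 143*J) = 6 + (-70785 - 429*J) = -70779 - 429*J)
r + x(144) = -167652 + (-70779 - 429*144) = -167652 + (-70779 - 61776) = -167652 - 132555 = -300207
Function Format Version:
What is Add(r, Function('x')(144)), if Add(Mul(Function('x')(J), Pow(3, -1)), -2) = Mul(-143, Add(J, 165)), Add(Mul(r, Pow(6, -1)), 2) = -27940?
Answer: -300207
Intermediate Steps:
r = -167652 (r = Add(-12, Mul(6, -27940)) = Add(-12, -167640) = -167652)
Function('x')(J) = Add(-70779, Mul(-429, J)) (Function('x')(J) = Add(6, Mul(3, Mul(-143, Add(J, 165)))) = Add(6, Mul(3, Mul(-143, Add(165, J)))) = Add(6, Mul(3, Add(-23595, Mul(-143, J)))) = Add(6, Add(-70785, Mul(-429, J))) = Add(-70779, Mul(-429, J)))
Add(r, Function('x')(144)) = Add(-167652, Add(-70779, Mul(-429, 144))) = Add(-167652, Add(-70779, -61776)) = Add(-167652, -132555) = -300207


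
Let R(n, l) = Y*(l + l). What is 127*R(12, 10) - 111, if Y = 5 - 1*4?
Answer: 2429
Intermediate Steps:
Y = 1 (Y = 5 - 4 = 1)
R(n, l) = 2*l (R(n, l) = 1*(l + l) = 1*(2*l) = 2*l)
127*R(12, 10) - 111 = 127*(2*10) - 111 = 127*20 - 111 = 2540 - 111 = 2429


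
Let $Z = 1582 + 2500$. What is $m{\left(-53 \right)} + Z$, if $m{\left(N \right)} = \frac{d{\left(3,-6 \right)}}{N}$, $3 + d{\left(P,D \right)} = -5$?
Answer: $\frac{216354}{53} \approx 4082.2$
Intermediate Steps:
$d{\left(P,D \right)} = -8$ ($d{\left(P,D \right)} = -3 - 5 = -8$)
$m{\left(N \right)} = - \frac{8}{N}$
$Z = 4082$
$m{\left(-53 \right)} + Z = - \frac{8}{-53} + 4082 = \left(-8\right) \left(- \frac{1}{53}\right) + 4082 = \frac{8}{53} + 4082 = \frac{216354}{53}$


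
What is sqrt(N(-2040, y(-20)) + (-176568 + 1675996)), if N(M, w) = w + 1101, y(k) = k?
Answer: sqrt(1500509) ≈ 1225.0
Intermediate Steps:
N(M, w) = 1101 + w
sqrt(N(-2040, y(-20)) + (-176568 + 1675996)) = sqrt((1101 - 20) + (-176568 + 1675996)) = sqrt(1081 + 1499428) = sqrt(1500509)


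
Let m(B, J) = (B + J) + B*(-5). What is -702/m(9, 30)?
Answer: 117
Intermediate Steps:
m(B, J) = J - 4*B (m(B, J) = (B + J) - 5*B = J - 4*B)
-702/m(9, 30) = -702/(30 - 4*9) = -702/(30 - 36) = -702/(-6) = -702*(-⅙) = 117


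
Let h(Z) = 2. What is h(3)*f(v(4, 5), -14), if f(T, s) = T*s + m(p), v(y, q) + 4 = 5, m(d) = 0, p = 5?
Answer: -28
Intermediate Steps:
v(y, q) = 1 (v(y, q) = -4 + 5 = 1)
f(T, s) = T*s (f(T, s) = T*s + 0 = T*s)
h(3)*f(v(4, 5), -14) = 2*(1*(-14)) = 2*(-14) = -28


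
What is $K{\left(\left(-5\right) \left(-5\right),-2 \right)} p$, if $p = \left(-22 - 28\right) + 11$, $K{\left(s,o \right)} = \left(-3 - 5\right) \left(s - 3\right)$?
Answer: $6864$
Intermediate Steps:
$K{\left(s,o \right)} = 24 - 8 s$ ($K{\left(s,o \right)} = - 8 \left(-3 + s\right) = 24 - 8 s$)
$p = -39$ ($p = -50 + 11 = -39$)
$K{\left(\left(-5\right) \left(-5\right),-2 \right)} p = \left(24 - 8 \left(\left(-5\right) \left(-5\right)\right)\right) \left(-39\right) = \left(24 - 200\right) \left(-39\right) = \left(-176\right) \left(-39\right) = 6864$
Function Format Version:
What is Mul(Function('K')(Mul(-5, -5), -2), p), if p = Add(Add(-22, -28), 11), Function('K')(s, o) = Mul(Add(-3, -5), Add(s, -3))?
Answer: 6864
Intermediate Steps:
Function('K')(s, o) = Add(24, Mul(-8, s)) (Function('K')(s, o) = Mul(-8, Add(-3, s)) = Add(24, Mul(-8, s)))
p = -39 (p = Add(-50, 11) = -39)
Mul(Function('K')(Mul(-5, -5), -2), p) = Mul(Add(24, Mul(-8, Mul(-5, -5))), -39) = Mul(Add(24, Mul(-8, 25)), -39) = Mul(Add(24, -200), -39) = Mul(-176, -39) = 6864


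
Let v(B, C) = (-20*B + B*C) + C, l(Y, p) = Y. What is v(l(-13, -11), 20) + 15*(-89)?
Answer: -1315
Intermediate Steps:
v(B, C) = C - 20*B + B*C
v(l(-13, -11), 20) + 15*(-89) = (20 - 20*(-13) - 13*20) + 15*(-89) = (20 + 260 - 260) - 1335 = 20 - 1335 = -1315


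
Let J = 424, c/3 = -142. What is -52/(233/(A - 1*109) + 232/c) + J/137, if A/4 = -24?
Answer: 342194876/10057033 ≈ 34.025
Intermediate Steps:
A = -96 (A = 4*(-24) = -96)
c = -426 (c = 3*(-142) = -426)
-52/(233/(A - 1*109) + 232/c) + J/137 = -52/(233/(-96 - 1*109) + 232/(-426)) + 424/137 = -52/(233/(-96 - 109) + 232*(-1/426)) + 424*(1/137) = -52/(233/(-205) - 116/213) + 424/137 = -52/(233*(-1/205) - 116/213) + 424/137 = -52/(-233/205 - 116/213) + 424/137 = -52/(-73409/43665) + 424/137 = -52*(-43665/73409) + 424/137 = 2270580/73409 + 424/137 = 342194876/10057033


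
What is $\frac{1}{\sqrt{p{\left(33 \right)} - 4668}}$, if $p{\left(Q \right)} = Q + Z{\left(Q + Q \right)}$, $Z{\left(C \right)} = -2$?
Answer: $- \frac{i \sqrt{4637}}{4637} \approx - 0.014685 i$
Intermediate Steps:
$p{\left(Q \right)} = -2 + Q$ ($p{\left(Q \right)} = Q - 2 = -2 + Q$)
$\frac{1}{\sqrt{p{\left(33 \right)} - 4668}} = \frac{1}{\sqrt{\left(-2 + 33\right) - 4668}} = \frac{1}{\sqrt{31 - 4668}} = \frac{1}{\sqrt{-4637}} = \frac{1}{i \sqrt{4637}} = - \frac{i \sqrt{4637}}{4637}$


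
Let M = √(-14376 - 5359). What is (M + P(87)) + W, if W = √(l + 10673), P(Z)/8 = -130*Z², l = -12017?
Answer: -7871760 + I*√19735 + 8*I*√21 ≈ -7.8718e+6 + 177.14*I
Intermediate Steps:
P(Z) = -1040*Z² (P(Z) = 8*(-130*Z²) = -1040*Z²)
M = I*√19735 (M = √(-19735) = I*√19735 ≈ 140.48*I)
W = 8*I*√21 (W = √(-12017 + 10673) = √(-1344) = 8*I*√21 ≈ 36.661*I)
(M + P(87)) + W = (I*√19735 - 1040*87²) + 8*I*√21 = (I*√19735 - 1040*7569) + 8*I*√21 = (I*√19735 - 7871760) + 8*I*√21 = (-7871760 + I*√19735) + 8*I*√21 = -7871760 + I*√19735 + 8*I*√21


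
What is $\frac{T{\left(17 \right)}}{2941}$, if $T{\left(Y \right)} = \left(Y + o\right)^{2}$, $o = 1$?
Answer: $\frac{324}{2941} \approx 0.11017$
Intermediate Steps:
$T{\left(Y \right)} = \left(1 + Y\right)^{2}$ ($T{\left(Y \right)} = \left(Y + 1\right)^{2} = \left(1 + Y\right)^{2}$)
$\frac{T{\left(17 \right)}}{2941} = \frac{\left(1 + 17\right)^{2}}{2941} = 18^{2} \cdot \frac{1}{2941} = 324 \cdot \frac{1}{2941} = \frac{324}{2941}$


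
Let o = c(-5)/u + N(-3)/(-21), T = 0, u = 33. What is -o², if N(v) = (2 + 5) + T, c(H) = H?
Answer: -256/1089 ≈ -0.23508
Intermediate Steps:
N(v) = 7 (N(v) = (2 + 5) + 0 = 7 + 0 = 7)
o = -16/33 (o = -5/33 + 7/(-21) = -5*1/33 + 7*(-1/21) = -5/33 - ⅓ = -16/33 ≈ -0.48485)
-o² = -(-16/33)² = -1*256/1089 = -256/1089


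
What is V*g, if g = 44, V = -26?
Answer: -1144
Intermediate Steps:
V*g = -26*44 = -1144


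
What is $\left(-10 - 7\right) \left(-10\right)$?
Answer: $170$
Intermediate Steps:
$\left(-10 - 7\right) \left(-10\right) = \left(-17\right) \left(-10\right) = 170$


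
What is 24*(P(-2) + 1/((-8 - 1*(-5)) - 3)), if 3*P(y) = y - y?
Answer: -4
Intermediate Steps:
P(y) = 0 (P(y) = (y - y)/3 = (1/3)*0 = 0)
24*(P(-2) + 1/((-8 - 1*(-5)) - 3)) = 24*(0 + 1/((-8 - 1*(-5)) - 3)) = 24*(0 + 1/((-8 + 5) - 3)) = 24*(0 + 1/(-3 - 3)) = 24*(0 + 1/(-6)) = 24*(0 - 1/6) = 24*(-1/6) = -4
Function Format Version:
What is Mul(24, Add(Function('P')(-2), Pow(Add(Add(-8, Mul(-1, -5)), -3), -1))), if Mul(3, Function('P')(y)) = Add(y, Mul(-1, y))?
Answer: -4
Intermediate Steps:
Function('P')(y) = 0 (Function('P')(y) = Mul(Rational(1, 3), Add(y, Mul(-1, y))) = Mul(Rational(1, 3), 0) = 0)
Mul(24, Add(Function('P')(-2), Pow(Add(Add(-8, Mul(-1, -5)), -3), -1))) = Mul(24, Add(0, Pow(Add(Add(-8, Mul(-1, -5)), -3), -1))) = Mul(24, Add(0, Pow(Add(Add(-8, 5), -3), -1))) = Mul(24, Add(0, Pow(Add(-3, -3), -1))) = Mul(24, Add(0, Pow(-6, -1))) = Mul(24, Add(0, Rational(-1, 6))) = Mul(24, Rational(-1, 6)) = -4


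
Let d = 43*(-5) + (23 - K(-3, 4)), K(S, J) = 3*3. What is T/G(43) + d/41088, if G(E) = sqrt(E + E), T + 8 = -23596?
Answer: -67/13696 - 11802*sqrt(86)/43 ≈ -2545.3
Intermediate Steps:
T = -23604 (T = -8 - 23596 = -23604)
K(S, J) = 9
G(E) = sqrt(2)*sqrt(E) (G(E) = sqrt(2*E) = sqrt(2)*sqrt(E))
d = -201 (d = 43*(-5) + (23 - 1*9) = -215 + (23 - 9) = -215 + 14 = -201)
T/G(43) + d/41088 = -23604*sqrt(86)/86 - 201/41088 = -23604*sqrt(86)/86 - 201*1/41088 = -11802*sqrt(86)/43 - 67/13696 = -67/13696 - 11802*sqrt(86)/43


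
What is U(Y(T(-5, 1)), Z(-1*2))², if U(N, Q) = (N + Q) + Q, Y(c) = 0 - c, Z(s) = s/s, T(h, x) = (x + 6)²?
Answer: 2209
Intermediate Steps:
T(h, x) = (6 + x)²
Z(s) = 1
Y(c) = -c
U(N, Q) = N + 2*Q
U(Y(T(-5, 1)), Z(-1*2))² = (-(6 + 1)² + 2*1)² = (-1*7² + 2)² = (-1*49 + 2)² = (-49 + 2)² = (-47)² = 2209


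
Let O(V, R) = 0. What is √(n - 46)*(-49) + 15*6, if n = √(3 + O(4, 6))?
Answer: 90 - 49*√(-46 + √3) ≈ 90.0 - 326.02*I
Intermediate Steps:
n = √3 (n = √(3 + 0) = √3 ≈ 1.7320)
√(n - 46)*(-49) + 15*6 = √(√3 - 46)*(-49) + 15*6 = √(-46 + √3)*(-49) + 90 = -49*√(-46 + √3) + 90 = 90 - 49*√(-46 + √3)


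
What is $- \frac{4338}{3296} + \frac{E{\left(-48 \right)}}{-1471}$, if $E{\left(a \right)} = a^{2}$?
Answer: $- \frac{6987591}{2424208} \approx -2.8824$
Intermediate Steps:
$- \frac{4338}{3296} + \frac{E{\left(-48 \right)}}{-1471} = - \frac{4338}{3296} + \frac{\left(-48\right)^{2}}{-1471} = \left(-4338\right) \frac{1}{3296} + 2304 \left(- \frac{1}{1471}\right) = - \frac{2169}{1648} - \frac{2304}{1471} = - \frac{6987591}{2424208}$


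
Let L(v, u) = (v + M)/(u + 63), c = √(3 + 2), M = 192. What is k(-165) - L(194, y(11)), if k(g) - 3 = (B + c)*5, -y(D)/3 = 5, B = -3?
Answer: -481/24 + 5*√5 ≈ -8.8613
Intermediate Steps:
c = √5 ≈ 2.2361
y(D) = -15 (y(D) = -3*5 = -15)
L(v, u) = (192 + v)/(63 + u) (L(v, u) = (v + 192)/(u + 63) = (192 + v)/(63 + u))
k(g) = -12 + 5*√5 (k(g) = 3 + (-3 + √5)*5 = 3 + (-15 + 5*√5) = -12 + 5*√5)
k(-165) - L(194, y(11)) = (-12 + 5*√5) - (192 + 194)/(63 - 15) = (-12 + 5*√5) - 386/48 = (-12 + 5*√5) - 1*193/24 = (-12 + 5*√5) - 193/24 = -481/24 + 5*√5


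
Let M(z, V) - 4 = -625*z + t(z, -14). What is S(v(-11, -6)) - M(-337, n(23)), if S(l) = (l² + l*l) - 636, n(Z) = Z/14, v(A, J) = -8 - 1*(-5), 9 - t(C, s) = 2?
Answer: -211254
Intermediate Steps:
t(C, s) = 7 (t(C, s) = 9 - 1*2 = 9 - 2 = 7)
v(A, J) = -3 (v(A, J) = -8 + 5 = -3)
n(Z) = Z/14 (n(Z) = Z*(1/14) = Z/14)
M(z, V) = 11 - 625*z (M(z, V) = 4 + (-625*z + 7) = 4 + (7 - 625*z) = 11 - 625*z)
S(l) = -636 + 2*l² (S(l) = (l² + l²) - 636 = 2*l² - 636 = -636 + 2*l²)
S(v(-11, -6)) - M(-337, n(23)) = (-636 + 2*(-3)²) - (11 - 625*(-337)) = (-636 + 2*9) - (11 + 210625) = (-636 + 18) - 1*210636 = -618 - 210636 = -211254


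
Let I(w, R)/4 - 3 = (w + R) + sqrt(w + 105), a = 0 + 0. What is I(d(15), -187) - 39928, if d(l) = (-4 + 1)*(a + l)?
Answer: -40844 + 8*sqrt(15) ≈ -40813.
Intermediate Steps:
a = 0
d(l) = -3*l (d(l) = (-4 + 1)*(0 + l) = -3*l)
I(w, R) = 12 + 4*R + 4*w + 4*sqrt(105 + w) (I(w, R) = 12 + 4*((w + R) + sqrt(w + 105)) = 12 + 4*((R + w) + sqrt(105 + w)) = 12 + 4*(R + w + sqrt(105 + w)) = 12 + (4*R + 4*w + 4*sqrt(105 + w)) = 12 + 4*R + 4*w + 4*sqrt(105 + w))
I(d(15), -187) - 39928 = (12 + 4*(-187) + 4*(-3*15) + 4*sqrt(105 - 3*15)) - 39928 = (12 - 748 + 4*(-45) + 4*sqrt(105 - 45)) - 39928 = (12 - 748 - 180 + 4*sqrt(60)) - 39928 = (12 - 748 - 180 + 4*(2*sqrt(15))) - 39928 = (12 - 748 - 180 + 8*sqrt(15)) - 39928 = (-916 + 8*sqrt(15)) - 39928 = -40844 + 8*sqrt(15)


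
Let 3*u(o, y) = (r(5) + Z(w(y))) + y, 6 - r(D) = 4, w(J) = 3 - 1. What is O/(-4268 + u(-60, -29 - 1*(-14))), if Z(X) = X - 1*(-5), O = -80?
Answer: 8/427 ≈ 0.018735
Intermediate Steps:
w(J) = 2
r(D) = 2 (r(D) = 6 - 1*4 = 6 - 4 = 2)
Z(X) = 5 + X (Z(X) = X + 5 = 5 + X)
u(o, y) = 3 + y/3 (u(o, y) = ((2 + (5 + 2)) + y)/3 = ((2 + 7) + y)/3 = (9 + y)/3 = 3 + y/3)
O/(-4268 + u(-60, -29 - 1*(-14))) = -80/(-4268 + (3 + (-29 - 1*(-14))/3)) = -80/(-4268 + (3 + (-29 + 14)/3)) = -80/(-4268 + (3 + (1/3)*(-15))) = -80/(-4268 + (3 - 5)) = -80/(-4268 - 2) = -80/(-4270) = -1/4270*(-80) = 8/427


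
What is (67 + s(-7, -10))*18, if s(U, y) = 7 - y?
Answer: 1512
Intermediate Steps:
(67 + s(-7, -10))*18 = (67 + (7 - 1*(-10)))*18 = (67 + (7 + 10))*18 = (67 + 17)*18 = 84*18 = 1512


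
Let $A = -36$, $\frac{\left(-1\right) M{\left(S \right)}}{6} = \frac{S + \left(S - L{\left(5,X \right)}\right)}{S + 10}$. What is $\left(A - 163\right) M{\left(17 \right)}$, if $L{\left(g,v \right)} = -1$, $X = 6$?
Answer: $\frac{13930}{9} \approx 1547.8$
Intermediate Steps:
$M{\left(S \right)} = - \frac{6 \left(1 + 2 S\right)}{10 + S}$ ($M{\left(S \right)} = - 6 \frac{S + \left(S - -1\right)}{S + 10} = - 6 \frac{S + \left(S + 1\right)}{10 + S} = - 6 \frac{S + \left(1 + S\right)}{10 + S} = - 6 \frac{1 + 2 S}{10 + S} = - \frac{6 \left(1 + 2 S\right)}{10 + S}$)
$\left(A - 163\right) M{\left(17 \right)} = \left(-36 - 163\right) \frac{6 \left(-1 - 34\right)}{10 + 17} = - 199 \frac{6 \left(-1 - 34\right)}{27} = - 199 \cdot 6 \cdot \frac{1}{27} \left(-35\right) = \left(-199\right) \left(- \frac{70}{9}\right) = \frac{13930}{9}$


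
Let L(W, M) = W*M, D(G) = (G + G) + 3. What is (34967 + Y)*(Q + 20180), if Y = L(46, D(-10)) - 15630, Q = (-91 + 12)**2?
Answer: 490241655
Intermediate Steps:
D(G) = 3 + 2*G (D(G) = 2*G + 3 = 3 + 2*G)
Q = 6241 (Q = (-79)**2 = 6241)
L(W, M) = M*W
Y = -16412 (Y = (3 + 2*(-10))*46 - 15630 = (3 - 20)*46 - 15630 = -17*46 - 15630 = -782 - 15630 = -16412)
(34967 + Y)*(Q + 20180) = (34967 - 16412)*(6241 + 20180) = 18555*26421 = 490241655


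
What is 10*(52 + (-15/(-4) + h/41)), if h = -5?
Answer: 45615/82 ≈ 556.28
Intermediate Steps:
10*(52 + (-15/(-4) + h/41)) = 10*(52 + (-15/(-4) - 5/41)) = 10*(52 + (-15*(-¼) - 5*1/41)) = 10*(52 + (15/4 - 5/41)) = 10*(52 + 595/164) = 10*(9123/164) = 45615/82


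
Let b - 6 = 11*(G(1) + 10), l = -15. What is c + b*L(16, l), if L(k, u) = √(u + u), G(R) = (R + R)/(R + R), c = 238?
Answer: 238 + 127*I*√30 ≈ 238.0 + 695.61*I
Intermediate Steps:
G(R) = 1 (G(R) = (2*R)/((2*R)) = (2*R)*(1/(2*R)) = 1)
L(k, u) = √2*√u (L(k, u) = √(2*u) = √2*√u)
b = 127 (b = 6 + 11*(1 + 10) = 6 + 11*11 = 6 + 121 = 127)
c + b*L(16, l) = 238 + 127*(√2*√(-15)) = 238 + 127*(√2*(I*√15)) = 238 + 127*(I*√30) = 238 + 127*I*√30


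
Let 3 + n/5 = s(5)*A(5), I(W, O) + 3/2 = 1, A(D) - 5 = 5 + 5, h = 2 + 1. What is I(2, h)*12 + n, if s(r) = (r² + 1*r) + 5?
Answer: 2604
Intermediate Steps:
h = 3
A(D) = 15 (A(D) = 5 + (5 + 5) = 5 + 10 = 15)
I(W, O) = -½ (I(W, O) = -3/2 + 1 = -½)
s(r) = 5 + r + r² (s(r) = (r² + r) + 5 = (r + r²) + 5 = 5 + r + r²)
n = 2610 (n = -15 + 5*((5 + 5 + 5²)*15) = -15 + 5*((5 + 5 + 25)*15) = -15 + 5*(35*15) = -15 + 5*525 = -15 + 2625 = 2610)
I(2, h)*12 + n = -½*12 + 2610 = -6 + 2610 = 2604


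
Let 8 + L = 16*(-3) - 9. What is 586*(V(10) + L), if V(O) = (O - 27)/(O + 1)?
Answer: -428952/11 ≈ -38996.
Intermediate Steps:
V(O) = (-27 + O)/(1 + O)
L = -65 (L = -8 + (16*(-3) - 9) = -8 + (-48 - 9) = -8 - 57 = -65)
586*(V(10) + L) = 586*((-27 + 10)/(1 + 10) - 65) = 586*(-17/11 - 65) = 586*(-732/11) = -428952/11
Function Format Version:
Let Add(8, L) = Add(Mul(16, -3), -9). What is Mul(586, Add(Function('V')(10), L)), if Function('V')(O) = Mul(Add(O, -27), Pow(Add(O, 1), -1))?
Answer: Rational(-428952, 11) ≈ -38996.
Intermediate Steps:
Function('V')(O) = Mul(Pow(Add(1, O), -1), Add(-27, O)) (Function('V')(O) = Mul(Add(-27, O), Pow(Add(1, O), -1)) = Mul(Pow(Add(1, O), -1), Add(-27, O)))
L = -65 (L = Add(-8, Add(Mul(16, -3), -9)) = Add(-8, Add(-48, -9)) = Add(-8, -57) = -65)
Mul(586, Add(Function('V')(10), L)) = Mul(586, Add(Mul(Pow(Add(1, 10), -1), Add(-27, 10)), -65)) = Mul(586, Add(Mul(Pow(11, -1), -17), -65)) = Mul(586, Add(Mul(Rational(1, 11), -17), -65)) = Mul(586, Add(Rational(-17, 11), -65)) = Mul(586, Rational(-732, 11)) = Rational(-428952, 11)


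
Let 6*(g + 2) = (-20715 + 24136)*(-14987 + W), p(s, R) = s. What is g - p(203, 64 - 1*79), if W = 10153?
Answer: -8269172/3 ≈ -2.7564e+6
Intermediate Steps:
g = -8268563/3 (g = -2 + ((-20715 + 24136)*(-14987 + 10153))/6 = -2 + (3421*(-4834))/6 = -2 + (⅙)*(-16537114) = -2 - 8268557/3 = -8268563/3 ≈ -2.7562e+6)
g - p(203, 64 - 1*79) = -8268563/3 - 1*203 = -8268563/3 - 203 = -8269172/3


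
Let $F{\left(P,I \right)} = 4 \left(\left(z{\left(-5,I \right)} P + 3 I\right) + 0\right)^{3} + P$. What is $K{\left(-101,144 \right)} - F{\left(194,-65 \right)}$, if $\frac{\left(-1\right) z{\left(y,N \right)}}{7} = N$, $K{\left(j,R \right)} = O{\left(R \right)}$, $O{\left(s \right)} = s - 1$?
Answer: $-2732863541687551$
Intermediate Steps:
$O{\left(s \right)} = -1 + s$
$K{\left(j,R \right)} = -1 + R$
$z{\left(y,N \right)} = - 7 N$
$F{\left(P,I \right)} = P + 4 \left(3 I - 7 I P\right)^{3}$ ($F{\left(P,I \right)} = 4 \left(\left(- 7 I P + 3 I\right) + 0\right)^{3} + P = 4 \left(\left(3 I - 7 I P\right) + 0\right)^{3} + P = 4 \left(3 I - 7 I P\right)^{3} + P = P + 4 \left(3 I - 7 I P\right)^{3}$)
$K{\left(-101,144 \right)} - F{\left(194,-65 \right)} = \left(-1 + 144\right) - \left(194 + 4 \left(-65\right)^{3} \left(3 - 1358\right)^{3}\right) = 143 - \left(194 + 4 \left(-274625\right) \left(3 - 1358\right)^{3}\right) = 143 - \left(194 + 4 \left(-274625\right) \left(-1355\right)^{3}\right) = 143 - \left(194 + 4 \left(-274625\right) \left(-2487813875\right)\right) = 143 - \left(194 + 2732863541687500\right) = 143 - 2732863541687694 = -2732863541687551$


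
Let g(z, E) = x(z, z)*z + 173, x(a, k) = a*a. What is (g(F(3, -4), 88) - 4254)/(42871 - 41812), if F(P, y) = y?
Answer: -4145/1059 ≈ -3.9141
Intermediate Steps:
x(a, k) = a²
g(z, E) = 173 + z³ (g(z, E) = z²*z + 173 = z³ + 173 = 173 + z³)
(g(F(3, -4), 88) - 4254)/(42871 - 41812) = ((173 + (-4)³) - 4254)/(42871 - 41812) = ((173 - 64) - 4254)/1059 = (109 - 4254)*(1/1059) = -4145*1/1059 = -4145/1059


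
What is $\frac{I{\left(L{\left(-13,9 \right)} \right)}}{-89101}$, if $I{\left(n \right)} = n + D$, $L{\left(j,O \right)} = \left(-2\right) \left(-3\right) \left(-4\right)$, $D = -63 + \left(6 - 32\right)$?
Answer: $\frac{113}{89101} \approx 0.0012682$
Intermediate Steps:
$D = -89$ ($D = -63 + \left(6 - 32\right) = -63 - 26 = -89$)
$L{\left(j,O \right)} = -24$ ($L{\left(j,O \right)} = 6 \left(-4\right) = -24$)
$I{\left(n \right)} = -89 + n$ ($I{\left(n \right)} = n - 89 = -89 + n$)
$\frac{I{\left(L{\left(-13,9 \right)} \right)}}{-89101} = \frac{-89 - 24}{-89101} = \left(-113\right) \left(- \frac{1}{89101}\right) = \frac{113}{89101}$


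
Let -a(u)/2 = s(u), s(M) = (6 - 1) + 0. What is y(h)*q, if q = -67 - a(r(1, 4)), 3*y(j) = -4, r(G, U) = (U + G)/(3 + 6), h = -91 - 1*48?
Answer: 76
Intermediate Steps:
h = -139 (h = -91 - 48 = -139)
s(M) = 5 (s(M) = 5 + 0 = 5)
r(G, U) = G/9 + U/9 (r(G, U) = (G + U)/9 = (G + U)*(⅑) = G/9 + U/9)
a(u) = -10 (a(u) = -2*5 = -10)
y(j) = -4/3 (y(j) = (⅓)*(-4) = -4/3)
q = -57 (q = -67 - 1*(-10) = -67 + 10 = -57)
y(h)*q = -4/3*(-57) = 76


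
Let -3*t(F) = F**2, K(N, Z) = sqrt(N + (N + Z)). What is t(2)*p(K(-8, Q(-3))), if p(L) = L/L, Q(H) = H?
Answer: -4/3 ≈ -1.3333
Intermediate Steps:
K(N, Z) = sqrt(Z + 2*N)
p(L) = 1
t(F) = -F**2/3
t(2)*p(K(-8, Q(-3))) = -1/3*2**2*1 = -1/3*4*1 = -4/3*1 = -4/3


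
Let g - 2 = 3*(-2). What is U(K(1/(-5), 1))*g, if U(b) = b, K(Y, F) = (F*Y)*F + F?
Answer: -16/5 ≈ -3.2000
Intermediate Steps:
g = -4 (g = 2 + 3*(-2) = 2 - 6 = -4)
K(Y, F) = F + Y*F² (K(Y, F) = Y*F² + F = F + Y*F²)
U(K(1/(-5), 1))*g = (1*(1 + 1/(-5)))*(-4) = (1*(1 + 1*(-⅕)))*(-4) = (1*(1 - ⅕))*(-4) = (1*(⅘))*(-4) = (⅘)*(-4) = -16/5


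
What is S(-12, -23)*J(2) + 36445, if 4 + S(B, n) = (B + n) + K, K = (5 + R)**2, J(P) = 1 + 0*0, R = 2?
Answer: 36455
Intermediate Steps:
J(P) = 1 (J(P) = 1 + 0 = 1)
K = 49 (K = (5 + 2)**2 = 7**2 = 49)
S(B, n) = 45 + B + n (S(B, n) = -4 + ((B + n) + 49) = -4 + (49 + B + n) = 45 + B + n)
S(-12, -23)*J(2) + 36445 = (45 - 12 - 23)*1 + 36445 = 10*1 + 36445 = 10 + 36445 = 36455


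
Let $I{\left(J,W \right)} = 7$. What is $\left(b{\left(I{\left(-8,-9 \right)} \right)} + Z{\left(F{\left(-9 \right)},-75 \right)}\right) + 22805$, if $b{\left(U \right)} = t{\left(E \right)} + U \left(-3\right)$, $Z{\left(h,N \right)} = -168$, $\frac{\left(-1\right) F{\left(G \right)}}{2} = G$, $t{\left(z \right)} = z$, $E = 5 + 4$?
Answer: $22625$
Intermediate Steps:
$E = 9$
$F{\left(G \right)} = - 2 G$
$b{\left(U \right)} = 9 - 3 U$ ($b{\left(U \right)} = 9 + U \left(-3\right) = 9 - 3 U$)
$\left(b{\left(I{\left(-8,-9 \right)} \right)} + Z{\left(F{\left(-9 \right)},-75 \right)}\right) + 22805 = \left(\left(9 - 21\right) - 168\right) + 22805 = \left(-12 - 168\right) + 22805 = -180 + 22805 = 22625$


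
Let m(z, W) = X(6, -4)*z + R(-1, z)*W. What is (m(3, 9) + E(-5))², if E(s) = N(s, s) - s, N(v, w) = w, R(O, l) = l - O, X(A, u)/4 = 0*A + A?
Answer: 11664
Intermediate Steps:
X(A, u) = 4*A (X(A, u) = 4*(0*A + A) = 4*(0 + A) = 4*A)
m(z, W) = 24*z + W*(1 + z) (m(z, W) = (4*6)*z + (z - 1*(-1))*W = 24*z + (z + 1)*W = 24*z + (1 + z)*W = 24*z + W*(1 + z))
E(s) = 0 (E(s) = s - s = 0)
(m(3, 9) + E(-5))² = ((24*3 + 9*(1 + 3)) + 0)² = ((72 + 9*4) + 0)² = ((72 + 36) + 0)² = (108 + 0)² = 108² = 11664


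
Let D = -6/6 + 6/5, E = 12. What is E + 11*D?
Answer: 71/5 ≈ 14.200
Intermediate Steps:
D = 1/5 (D = -6*1/6 + 6*(1/5) = -1 + 6/5 = 1/5 ≈ 0.20000)
E + 11*D = 12 + 11*(1/5) = 12 + 11/5 = 71/5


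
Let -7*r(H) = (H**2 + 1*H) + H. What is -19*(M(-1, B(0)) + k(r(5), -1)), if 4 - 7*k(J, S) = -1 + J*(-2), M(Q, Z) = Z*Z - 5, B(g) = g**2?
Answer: 760/7 ≈ 108.57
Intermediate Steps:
r(H) = -2*H/7 - H**2/7 (r(H) = -((H**2 + 1*H) + H)/7 = -((H**2 + H) + H)/7 = -((H + H**2) + H)/7 = -(H**2 + 2*H)/7 = -2*H/7 - H**2/7)
M(Q, Z) = -5 + Z**2 (M(Q, Z) = Z**2 - 5 = -5 + Z**2)
k(J, S) = 5/7 + 2*J/7 (k(J, S) = 4/7 - (-1 + J*(-2))/7 = 4/7 - (-1 - 2*J)/7 = 4/7 + (1/7 + 2*J/7) = 5/7 + 2*J/7)
-19*(M(-1, B(0)) + k(r(5), -1)) = -19*((-5 + (0**2)**2) + (5/7 + 2*(-1/7*5*(2 + 5))/7)) = -19*((-5 + 0**2) + (5/7 + 2*(-1/7*5*7)/7)) = -19*((-5 + 0) + (5/7 + (2/7)*(-5))) = -19*(-5 + (5/7 - 10/7)) = -19*(-5 - 5/7) = -19*(-40/7) = 760/7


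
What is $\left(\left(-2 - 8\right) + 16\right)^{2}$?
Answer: $36$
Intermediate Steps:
$\left(\left(-2 - 8\right) + 16\right)^{2} = \left(-10 + 16\right)^{2} = 6^{2} = 36$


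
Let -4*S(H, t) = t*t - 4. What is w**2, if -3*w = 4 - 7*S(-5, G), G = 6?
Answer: 400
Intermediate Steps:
S(H, t) = 1 - t**2/4 (S(H, t) = -(t*t - 4)/4 = -(t**2 - 4)/4 = -(-4 + t**2)/4 = 1 - t**2/4)
w = -20 (w = -(4 - 7*(1 - 1/4*6**2))/3 = -(4 - 7*(1 - 1/4*36))/3 = -(4 - 7*(1 - 9))/3 = -(4 - 7*(-8))/3 = -(4 + 56)/3 = -1/3*60 = -20)
w**2 = (-20)**2 = 400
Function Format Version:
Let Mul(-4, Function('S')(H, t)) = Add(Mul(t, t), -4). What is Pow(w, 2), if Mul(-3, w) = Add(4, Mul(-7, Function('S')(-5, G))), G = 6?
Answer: 400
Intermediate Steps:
Function('S')(H, t) = Add(1, Mul(Rational(-1, 4), Pow(t, 2))) (Function('S')(H, t) = Mul(Rational(-1, 4), Add(Mul(t, t), -4)) = Mul(Rational(-1, 4), Add(Pow(t, 2), -4)) = Mul(Rational(-1, 4), Add(-4, Pow(t, 2))) = Add(1, Mul(Rational(-1, 4), Pow(t, 2))))
w = -20 (w = Mul(Rational(-1, 3), Add(4, Mul(-7, Add(1, Mul(Rational(-1, 4), Pow(6, 2)))))) = Mul(Rational(-1, 3), Add(4, Mul(-7, Add(1, Mul(Rational(-1, 4), 36))))) = Mul(Rational(-1, 3), Add(4, Mul(-7, Add(1, -9)))) = Mul(Rational(-1, 3), Add(4, Mul(-7, -8))) = Mul(Rational(-1, 3), Add(4, 56)) = Mul(Rational(-1, 3), 60) = -20)
Pow(w, 2) = Pow(-20, 2) = 400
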